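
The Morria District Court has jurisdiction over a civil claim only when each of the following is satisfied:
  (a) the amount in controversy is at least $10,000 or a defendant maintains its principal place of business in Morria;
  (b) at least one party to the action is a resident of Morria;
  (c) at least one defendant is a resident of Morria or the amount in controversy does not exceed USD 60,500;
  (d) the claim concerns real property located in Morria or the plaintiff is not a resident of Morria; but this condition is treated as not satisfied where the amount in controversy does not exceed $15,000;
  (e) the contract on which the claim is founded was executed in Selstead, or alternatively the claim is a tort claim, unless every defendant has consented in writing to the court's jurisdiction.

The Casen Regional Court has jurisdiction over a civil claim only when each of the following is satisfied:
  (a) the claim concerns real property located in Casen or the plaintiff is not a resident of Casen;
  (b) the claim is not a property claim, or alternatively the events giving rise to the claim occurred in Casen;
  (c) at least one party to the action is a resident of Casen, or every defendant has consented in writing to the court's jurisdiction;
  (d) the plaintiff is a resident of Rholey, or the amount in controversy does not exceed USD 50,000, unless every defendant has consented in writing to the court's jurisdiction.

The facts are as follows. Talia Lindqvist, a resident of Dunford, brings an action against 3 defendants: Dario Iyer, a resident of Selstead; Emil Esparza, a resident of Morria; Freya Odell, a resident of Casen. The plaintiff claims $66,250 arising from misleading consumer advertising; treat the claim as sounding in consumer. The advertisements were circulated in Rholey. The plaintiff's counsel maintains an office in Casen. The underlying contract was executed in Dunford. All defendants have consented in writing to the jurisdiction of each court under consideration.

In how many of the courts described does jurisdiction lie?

The Morria District Court:
  (a) The amount in controversy is USD 66,250, which meets the $10,000 floor — that alternative is enough. Met.
  (b) Emil Esparza resides in Morria. Met.
  (c) Emil Esparza resides in Morria — that alternative is enough. Satisfied.
  (d) The plaintiff resides in Dunford, which is not Morria, so this disjunct is met. The carve-out does not apply: the amount in controversy is USD 66,250, above the USD 15,000 ceiling. Satisfied.
  (e) The contract was executed in Dunford, not Selstead; the claim is a consumer claim, not a tort claim — none of the alternatives is met. But every defendant has filed written consent, and the 'unless' clause therefore excuses the requirement. Condition met.
  → Every requirement is satisfied — jurisdiction.
The Casen Regional Court:
  (a) The plaintiff resides in Dunford, which is not Casen, which satisfies one of the alternatives. Met.
  (b) The claim is a consumer claim, not a property claim, which satisfies one of the alternatives. Met.
  (c) Freya Odell resides in Casen — that alternative is enough. Condition met.
  (d) The plaintiff resides in Dunford, not Rholey; the amount in controversy is USD 66,250, above the USD 50,000 ceiling — every alternative fails. However, every defendant has filed written consent, so the 'unless' proviso supplies this condition. Met.
  → Jurisdiction lies.
Courts with jurisdiction: the Morria District Court, the Casen Regional Court — 2 in total.

2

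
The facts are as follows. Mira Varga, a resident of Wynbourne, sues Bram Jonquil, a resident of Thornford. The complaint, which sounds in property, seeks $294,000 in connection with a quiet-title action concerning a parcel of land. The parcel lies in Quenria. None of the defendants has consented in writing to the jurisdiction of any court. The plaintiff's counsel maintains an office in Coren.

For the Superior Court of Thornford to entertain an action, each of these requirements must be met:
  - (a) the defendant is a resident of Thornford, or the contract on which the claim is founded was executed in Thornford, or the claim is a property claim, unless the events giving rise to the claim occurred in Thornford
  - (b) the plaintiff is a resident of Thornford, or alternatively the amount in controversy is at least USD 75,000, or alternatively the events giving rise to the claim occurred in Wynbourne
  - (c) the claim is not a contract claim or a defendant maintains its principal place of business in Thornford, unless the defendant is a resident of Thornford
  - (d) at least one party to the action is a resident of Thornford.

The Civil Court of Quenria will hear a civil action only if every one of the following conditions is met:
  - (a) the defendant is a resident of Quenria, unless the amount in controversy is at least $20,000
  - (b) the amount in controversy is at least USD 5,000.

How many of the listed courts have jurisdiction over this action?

2

The Superior Court of Thornford:
  (a) The defendant resides in Thornford, which satisfies one of the alternatives. Met.
  (b) The amount in controversy is $294,000, which meets the $75,000 floor — that alternative is enough. Met.
  (c) The claim is a property claim, not a contract claim — that alternative is enough. Condition met.
  (d) Bram Jonquil resides in Thornford. Met.
  → Jurisdiction lies.
The Civil Court of Quenria:
  (a) The defendant resides in Thornford, not Quenria. The proviso rescues it, though: the amount in controversy is USD 294,000, which meets the $20,000 floor. Condition met.
  (b) The amount in controversy is 294,000 dollars, which meets the $5,000 floor. Condition met.
  → Every requirement is satisfied — jurisdiction.
Courts with jurisdiction: the Superior Court of Thornford, the Civil Court of Quenria — 2 in total.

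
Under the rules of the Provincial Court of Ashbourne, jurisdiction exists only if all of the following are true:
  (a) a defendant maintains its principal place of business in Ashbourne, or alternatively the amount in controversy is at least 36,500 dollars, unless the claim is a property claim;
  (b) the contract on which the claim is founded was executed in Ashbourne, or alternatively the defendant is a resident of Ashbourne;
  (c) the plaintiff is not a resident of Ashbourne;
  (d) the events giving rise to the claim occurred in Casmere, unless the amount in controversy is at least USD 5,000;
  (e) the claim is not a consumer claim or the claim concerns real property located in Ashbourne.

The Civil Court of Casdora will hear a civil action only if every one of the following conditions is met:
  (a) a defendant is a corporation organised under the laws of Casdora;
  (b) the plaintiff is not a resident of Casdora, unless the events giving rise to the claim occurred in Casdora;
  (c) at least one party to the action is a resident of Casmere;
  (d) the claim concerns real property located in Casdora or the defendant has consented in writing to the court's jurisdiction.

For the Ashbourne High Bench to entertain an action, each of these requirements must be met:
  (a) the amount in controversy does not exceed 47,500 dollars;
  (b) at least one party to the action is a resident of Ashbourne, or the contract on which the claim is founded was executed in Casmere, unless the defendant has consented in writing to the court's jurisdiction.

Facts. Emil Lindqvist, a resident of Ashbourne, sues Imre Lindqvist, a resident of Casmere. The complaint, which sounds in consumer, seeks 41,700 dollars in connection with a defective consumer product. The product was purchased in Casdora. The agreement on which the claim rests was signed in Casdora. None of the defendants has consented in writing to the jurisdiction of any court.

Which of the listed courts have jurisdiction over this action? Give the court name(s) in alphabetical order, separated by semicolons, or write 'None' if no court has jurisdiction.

The Provincial Court of Ashbourne:
  (a) The amount in controversy is 41,700 dollars, which meets the $36,500 floor, which satisfies one of the alternatives. Satisfied.
  (b) The contract was executed in Casdora, not Ashbourne; the defendant resides in Casmere, not Ashbourne — every alternative fails. Not met.
  (c) The plaintiff resides in Ashbourne. Not satisfied.
  (d) The operative events occurred in Casdora, not Casmere. But the amount in controversy is USD 41,700, which meets the $5,000 floor, and the 'unless' clause therefore excuses the requirement. Satisfied.
  (e) The claim is a consumer claim; the claim does not concern real property — no alternative holds. Fails.
  → The court lacks jurisdiction.
The Civil Court of Casdora:
  (a) No defendant is a corporation. Not met.
  (b) The plaintiff resides in Ashbourne, which is not Casdora. Condition met.
  (c) Imre Lindqvist resides in Casmere. Condition met.
  (d) The claim does not concern real property; no such written consent has been filed — every alternative fails. Not met.
  → At least one condition fails; no jurisdiction.
The Ashbourne High Bench:
  (a) The amount in controversy is $41,700, within the USD 47,500 ceiling. Met.
  (b) Emil Lindqvist resides in Ashbourne — that alternative is enough. Met.
  → Jurisdiction lies.

the Ashbourne High Bench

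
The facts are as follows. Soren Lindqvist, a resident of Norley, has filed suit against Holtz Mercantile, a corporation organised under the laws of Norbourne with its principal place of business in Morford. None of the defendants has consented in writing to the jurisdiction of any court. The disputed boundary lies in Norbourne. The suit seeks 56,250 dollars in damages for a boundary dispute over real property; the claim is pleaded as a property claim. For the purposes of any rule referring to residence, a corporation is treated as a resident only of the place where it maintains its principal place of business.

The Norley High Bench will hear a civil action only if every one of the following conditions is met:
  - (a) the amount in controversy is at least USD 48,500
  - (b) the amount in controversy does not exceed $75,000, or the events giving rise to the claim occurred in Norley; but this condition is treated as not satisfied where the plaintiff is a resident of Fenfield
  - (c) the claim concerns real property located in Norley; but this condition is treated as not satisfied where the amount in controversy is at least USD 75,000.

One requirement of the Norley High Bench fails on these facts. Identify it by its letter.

(c)

The Norley High Bench:
  (a) The amount in controversy is 56,250 dollars, which meets the USD 48,500 floor. Satisfied.
  (b) The amount in controversy is 56,250 dollars, within the $75,000 ceiling — that alternative is enough. The carve-out does not apply: the plaintiff resides in Norley, not Fenfield. Condition met.
  (c) The property lies in Norbourne, not Norley. Fails.
Only condition (c) fails.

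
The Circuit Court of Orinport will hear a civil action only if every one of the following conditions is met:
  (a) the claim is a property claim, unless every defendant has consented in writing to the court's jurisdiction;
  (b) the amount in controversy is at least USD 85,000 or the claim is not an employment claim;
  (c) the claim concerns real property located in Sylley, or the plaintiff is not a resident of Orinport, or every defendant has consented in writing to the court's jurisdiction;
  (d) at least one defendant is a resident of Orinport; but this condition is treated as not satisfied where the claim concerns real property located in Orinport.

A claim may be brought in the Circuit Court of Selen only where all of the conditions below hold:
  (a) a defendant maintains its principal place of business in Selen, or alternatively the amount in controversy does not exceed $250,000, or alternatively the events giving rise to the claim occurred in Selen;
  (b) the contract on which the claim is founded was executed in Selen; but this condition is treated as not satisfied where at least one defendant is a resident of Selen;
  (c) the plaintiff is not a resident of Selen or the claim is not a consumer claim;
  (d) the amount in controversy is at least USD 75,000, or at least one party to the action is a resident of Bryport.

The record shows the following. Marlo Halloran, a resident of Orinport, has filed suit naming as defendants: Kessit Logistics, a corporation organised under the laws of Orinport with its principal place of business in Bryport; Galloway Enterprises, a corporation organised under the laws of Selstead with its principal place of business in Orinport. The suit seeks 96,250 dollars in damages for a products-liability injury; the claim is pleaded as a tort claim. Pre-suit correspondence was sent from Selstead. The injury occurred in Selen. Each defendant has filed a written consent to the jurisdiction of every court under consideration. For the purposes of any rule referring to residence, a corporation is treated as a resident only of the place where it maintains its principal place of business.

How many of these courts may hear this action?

1

The Circuit Court of Orinport:
  (a) The claim is a tort claim, not a property claim. But every defendant has filed written consent, and the 'unless' clause therefore excuses the requirement. Satisfied.
  (b) The amount in controversy is 96,250 dollars, which meets the 85,000 dollars floor — that alternative is enough. Condition met.
  (c) Every defendant has filed written consent — that alternative is enough. Condition met.
  (d) Galloway Enterprises resides in Orinport. The carve-out does not apply: the claim does not concern real property. Satisfied.
  → The court has jurisdiction.
The Circuit Court of Selen:
  (a) The amount in controversy is 96,250 dollars, within the $250,000 ceiling, so this disjunct is met. Satisfied.
  (b) No contract (and hence no place of execution) is alleged. Not satisfied.
  (c) The plaintiff resides in Orinport, which is not Selen — that alternative is enough. Met.
  (d) The amount in controversy is USD 96,250, which meets the $75,000 floor, so this disjunct is met. Met.
  → The court lacks jurisdiction.
Courts with jurisdiction: the Circuit Court of Orinport — 1 in total.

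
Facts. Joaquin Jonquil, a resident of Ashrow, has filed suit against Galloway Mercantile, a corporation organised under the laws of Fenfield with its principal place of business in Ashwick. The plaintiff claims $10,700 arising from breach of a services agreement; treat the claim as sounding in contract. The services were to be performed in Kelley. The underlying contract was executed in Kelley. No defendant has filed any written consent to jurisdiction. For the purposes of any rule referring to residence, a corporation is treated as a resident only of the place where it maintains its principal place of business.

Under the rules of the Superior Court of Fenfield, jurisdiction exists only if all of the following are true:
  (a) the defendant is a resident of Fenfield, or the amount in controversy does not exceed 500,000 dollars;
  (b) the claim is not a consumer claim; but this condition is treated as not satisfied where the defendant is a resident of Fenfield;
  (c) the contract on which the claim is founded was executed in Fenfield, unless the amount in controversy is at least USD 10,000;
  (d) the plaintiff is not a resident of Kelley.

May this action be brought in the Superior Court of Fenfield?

Yes

The Superior Court of Fenfield:
  (a) The amount in controversy is USD 10,700, within the $500,000 ceiling — that alternative is enough. Met.
  (b) The claim is a contract claim, not a consumer claim. The exception is not triggered, since the defendant resides in Ashwick, not Fenfield. Satisfied.
  (c) The contract was executed in Kelley, not Fenfield. The proviso rescues it, though: the amount in controversy is $10,700, which meets the 10,000 dollars floor. Met.
  (d) The plaintiff resides in Ashrow, which is not Kelley. Met.
  → Jurisdiction lies.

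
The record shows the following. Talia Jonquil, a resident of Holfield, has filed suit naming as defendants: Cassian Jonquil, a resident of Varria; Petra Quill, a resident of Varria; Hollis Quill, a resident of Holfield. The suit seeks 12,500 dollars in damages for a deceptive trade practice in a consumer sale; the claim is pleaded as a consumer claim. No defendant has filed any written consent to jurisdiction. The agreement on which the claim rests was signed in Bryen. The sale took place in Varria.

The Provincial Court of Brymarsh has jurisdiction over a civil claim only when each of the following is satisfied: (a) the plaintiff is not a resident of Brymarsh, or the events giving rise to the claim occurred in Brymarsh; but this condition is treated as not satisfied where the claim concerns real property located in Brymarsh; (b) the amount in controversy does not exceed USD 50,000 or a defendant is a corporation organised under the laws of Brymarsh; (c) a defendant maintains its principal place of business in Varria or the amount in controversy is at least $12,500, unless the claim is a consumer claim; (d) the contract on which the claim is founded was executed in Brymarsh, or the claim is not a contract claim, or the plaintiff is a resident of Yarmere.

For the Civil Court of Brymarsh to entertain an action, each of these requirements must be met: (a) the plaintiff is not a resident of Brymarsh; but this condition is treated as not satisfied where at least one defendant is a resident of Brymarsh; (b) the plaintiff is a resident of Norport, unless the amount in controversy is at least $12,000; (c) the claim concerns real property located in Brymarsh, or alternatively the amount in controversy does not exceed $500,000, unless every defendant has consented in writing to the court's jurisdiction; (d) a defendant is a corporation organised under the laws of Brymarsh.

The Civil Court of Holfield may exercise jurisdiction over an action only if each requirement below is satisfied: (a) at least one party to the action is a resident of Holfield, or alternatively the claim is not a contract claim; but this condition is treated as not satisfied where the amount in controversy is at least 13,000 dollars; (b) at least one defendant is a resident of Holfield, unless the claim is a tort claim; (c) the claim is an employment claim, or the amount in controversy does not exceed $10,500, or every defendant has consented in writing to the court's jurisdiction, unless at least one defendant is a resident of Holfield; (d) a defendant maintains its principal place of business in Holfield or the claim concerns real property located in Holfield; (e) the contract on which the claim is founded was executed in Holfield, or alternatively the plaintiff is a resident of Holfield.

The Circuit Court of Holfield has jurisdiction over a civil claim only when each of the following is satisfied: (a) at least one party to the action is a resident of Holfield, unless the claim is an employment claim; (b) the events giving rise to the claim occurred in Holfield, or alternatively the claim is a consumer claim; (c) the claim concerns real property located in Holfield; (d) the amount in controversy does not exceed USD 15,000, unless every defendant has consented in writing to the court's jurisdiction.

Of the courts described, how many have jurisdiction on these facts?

The Provincial Court of Brymarsh:
  (a) The plaintiff resides in Holfield, which is not Brymarsh, so one alternative holds. And the carve-out is inapplicable — the claim does not concern real property. Met.
  (b) The amount in controversy is 12,500 dollars, within the USD 50,000 ceiling — that alternative is enough. Met.
  (c) The amount in controversy is $12,500, which meets the $12,500 floor — that alternative is enough. Condition met.
  (d) The claim is a consumer claim, not a contract claim, which satisfies one of the alternatives. Condition met.
  → The court has jurisdiction.
The Civil Court of Brymarsh:
  (a) The plaintiff resides in Holfield, which is not Brymarsh. The carve-out does not apply: no defendant resides in Brymarsh (they reside in Varria, Varria, Holfield). Condition met.
  (b) The plaintiff resides in Holfield, not Norport. But the amount in controversy is USD 12,500, which meets the $12,000 floor, and the 'unless' clause therefore excuses the requirement. Satisfied.
  (c) The amount in controversy is USD 12,500, within the $500,000 ceiling — that alternative is enough. Condition met.
  (d) No defendant is a corporation. Not met.
  → No jurisdiction.
The Civil Court of Holfield:
  (a) Talia Jonquil resides in Holfield — that alternative is enough. And the carve-out is inapplicable — the amount in controversy is USD 12,500, below the $13,000 floor. Condition met.
  (b) Hollis Quill resides in Holfield. Met.
  (c) The claim is a consumer claim, not an employment claim; the amount in controversy is 12,500 dollars, above the USD 10,500 ceiling; no such written consent has been filed — every alternative fails. But Hollis Quill resides in Holfield, and the 'unless' clause therefore excuses the requirement. Satisfied.
  (d) No defendant is a corporation; the claim does not concern real property — none of the alternatives is met. Fails.
  (e) The plaintiff resides in Holfield, so this disjunct is met. Met.
  → The court lacks jurisdiction.
The Circuit Court of Holfield:
  (a) Talia Jonquil resides in Holfield. Satisfied.
  (b) The claim is a consumer claim, so this disjunct is met. Condition met.
  (c) The claim does not concern real property. Not met.
  (d) The amount in controversy is USD 12,500, within the 15,000 dollars ceiling. Condition met.
  → No jurisdiction.
Courts with jurisdiction: the Provincial Court of Brymarsh — 1 in total.

1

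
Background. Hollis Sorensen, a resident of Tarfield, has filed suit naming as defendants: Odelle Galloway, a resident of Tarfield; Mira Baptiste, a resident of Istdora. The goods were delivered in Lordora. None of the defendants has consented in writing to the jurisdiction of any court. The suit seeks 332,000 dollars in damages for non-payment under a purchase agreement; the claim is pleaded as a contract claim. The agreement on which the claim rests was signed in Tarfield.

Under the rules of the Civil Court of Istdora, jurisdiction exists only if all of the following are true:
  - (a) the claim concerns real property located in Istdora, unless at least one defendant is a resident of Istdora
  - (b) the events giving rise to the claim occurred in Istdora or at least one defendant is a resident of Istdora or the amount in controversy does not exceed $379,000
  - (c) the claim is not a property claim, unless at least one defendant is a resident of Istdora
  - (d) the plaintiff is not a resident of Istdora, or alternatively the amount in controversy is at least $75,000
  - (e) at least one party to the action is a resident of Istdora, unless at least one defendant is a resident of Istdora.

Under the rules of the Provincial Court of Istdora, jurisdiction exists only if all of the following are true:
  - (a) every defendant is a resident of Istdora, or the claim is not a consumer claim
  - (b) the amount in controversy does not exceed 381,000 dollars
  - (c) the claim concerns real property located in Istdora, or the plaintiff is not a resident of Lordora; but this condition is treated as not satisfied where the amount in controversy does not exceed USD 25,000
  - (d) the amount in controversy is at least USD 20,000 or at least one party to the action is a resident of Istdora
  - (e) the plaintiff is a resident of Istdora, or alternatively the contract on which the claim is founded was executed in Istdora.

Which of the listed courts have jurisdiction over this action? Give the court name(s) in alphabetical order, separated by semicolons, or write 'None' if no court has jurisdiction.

the Civil Court of Istdora

The Civil Court of Istdora:
  (a) The claim does not concern real property. However, Mira Baptiste resides in Istdora, so the 'unless' proviso supplies this condition. Met.
  (b) Mira Baptiste resides in Istdora, which satisfies one of the alternatives. Condition met.
  (c) The claim is a contract claim, not a property claim. Met.
  (d) The plaintiff resides in Tarfield, which is not Istdora, which satisfies one of the alternatives. Satisfied.
  (e) Mira Baptiste resides in Istdora. Satisfied.
  → Every requirement is satisfied — jurisdiction.
The Provincial Court of Istdora:
  (a) The claim is a contract claim, not a consumer claim, so one alternative holds. Satisfied.
  (b) The amount in controversy is 332,000 dollars, within the USD 381,000 ceiling. Satisfied.
  (c) The plaintiff resides in Tarfield, which is not Lordora, which satisfies one of the alternatives. The carve-out does not apply: the amount in controversy is USD 332,000, above the 25,000 dollars ceiling. Condition met.
  (d) The amount in controversy is $332,000, which meets the USD 20,000 floor, which satisfies one of the alternatives. Met.
  (e) The plaintiff resides in Tarfield, not Istdora; the contract was executed in Tarfield, not Istdora — no alternative holds. Not met.
  → Not every requirement is met — no jurisdiction.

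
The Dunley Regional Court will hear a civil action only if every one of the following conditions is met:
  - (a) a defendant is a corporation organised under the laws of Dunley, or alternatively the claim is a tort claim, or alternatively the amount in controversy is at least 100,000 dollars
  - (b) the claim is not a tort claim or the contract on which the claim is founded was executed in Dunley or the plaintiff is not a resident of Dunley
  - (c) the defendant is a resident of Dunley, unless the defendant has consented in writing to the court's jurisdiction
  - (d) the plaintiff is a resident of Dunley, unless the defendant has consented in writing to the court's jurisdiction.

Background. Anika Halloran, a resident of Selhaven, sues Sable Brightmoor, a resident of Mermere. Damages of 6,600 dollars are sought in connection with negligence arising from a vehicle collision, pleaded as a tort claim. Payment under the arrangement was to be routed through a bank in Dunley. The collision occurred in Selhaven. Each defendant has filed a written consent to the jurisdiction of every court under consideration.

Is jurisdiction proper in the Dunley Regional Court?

The Dunley Regional Court:
  (a) The claim is a tort claim, which satisfies one of the alternatives. Met.
  (b) The plaintiff resides in Selhaven, which is not Dunley — that alternative is enough. Met.
  (c) The defendant resides in Mermere, not Dunley. The proviso rescues it, though: every defendant has filed written consent. Satisfied.
  (d) The plaintiff resides in Selhaven, not Dunley. The proviso rescues it, though: every defendant has filed written consent. Condition met.
  → All conditions met; jurisdiction exists.

Yes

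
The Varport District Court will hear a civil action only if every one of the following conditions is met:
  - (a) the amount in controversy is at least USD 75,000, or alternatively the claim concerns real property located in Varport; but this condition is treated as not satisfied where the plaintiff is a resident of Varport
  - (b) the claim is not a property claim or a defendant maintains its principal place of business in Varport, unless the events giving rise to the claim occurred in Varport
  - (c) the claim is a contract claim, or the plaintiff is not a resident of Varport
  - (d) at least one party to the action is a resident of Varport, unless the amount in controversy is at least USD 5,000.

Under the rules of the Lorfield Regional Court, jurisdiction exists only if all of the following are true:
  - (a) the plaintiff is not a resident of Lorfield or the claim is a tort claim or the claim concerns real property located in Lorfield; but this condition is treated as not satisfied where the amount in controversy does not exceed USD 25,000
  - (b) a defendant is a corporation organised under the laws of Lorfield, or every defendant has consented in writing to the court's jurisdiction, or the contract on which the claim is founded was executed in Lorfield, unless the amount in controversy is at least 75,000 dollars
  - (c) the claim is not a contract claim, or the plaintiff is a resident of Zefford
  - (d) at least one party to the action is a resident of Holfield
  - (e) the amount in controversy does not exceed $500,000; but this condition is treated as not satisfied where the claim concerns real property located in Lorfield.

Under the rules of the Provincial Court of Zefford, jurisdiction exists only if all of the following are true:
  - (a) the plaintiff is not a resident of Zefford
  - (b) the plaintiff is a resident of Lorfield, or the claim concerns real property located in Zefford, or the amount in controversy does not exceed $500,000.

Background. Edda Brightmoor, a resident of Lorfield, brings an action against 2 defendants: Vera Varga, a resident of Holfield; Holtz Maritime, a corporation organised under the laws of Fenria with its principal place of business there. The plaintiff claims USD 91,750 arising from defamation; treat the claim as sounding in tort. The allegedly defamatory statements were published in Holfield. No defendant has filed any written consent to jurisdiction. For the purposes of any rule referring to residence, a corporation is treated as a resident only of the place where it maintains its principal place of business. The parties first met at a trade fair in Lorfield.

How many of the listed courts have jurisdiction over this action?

The Varport District Court:
  (a) The amount in controversy is USD 91,750, which meets the $75,000 floor — that alternative is enough. The exception is not triggered, since the plaintiff resides in Lorfield, not Varport. Satisfied.
  (b) The claim is a tort claim, not a property claim, which satisfies one of the alternatives. Condition met.
  (c) The plaintiff resides in Lorfield, which is not Varport — that alternative is enough. Condition met.
  (d) No party resides in Varport. However, the amount in controversy is 91,750 dollars, which meets the 5,000 dollars floor, so the 'unless' proviso supplies this condition. Condition met.
  → Every requirement is satisfied — jurisdiction.
The Lorfield Regional Court:
  (a) The claim is a tort claim, which satisfies one of the alternatives. The carve-out does not apply: the amount in controversy is 91,750 dollars, above the $25,000 ceiling. Condition met.
  (b) The corporate defendant(s) are organised in Fenria, not Lorfield; no such written consent has been filed; no contract (and hence no place of execution) is alleged — no alternative holds. However, the amount in controversy is 91,750 dollars, which meets the USD 75,000 floor, so the 'unless' proviso supplies this condition. Condition met.
  (c) The claim is a tort claim, not a contract claim — that alternative is enough. Satisfied.
  (d) Vera Varga resides in Holfield. Condition met.
  (e) The amount in controversy is USD 91,750, within the 500,000 dollars ceiling. The carve-out does not apply: the claim does not concern real property. Satisfied.
  → Every requirement is satisfied — jurisdiction.
The Provincial Court of Zefford:
  (a) The plaintiff resides in Lorfield, which is not Zefford. Condition met.
  (b) The plaintiff resides in Lorfield, which satisfies one of the alternatives. Met.
  → All conditions met; jurisdiction exists.
Courts with jurisdiction: the Varport District Court, the Lorfield Regional Court, the Provincial Court of Zefford — 3 in total.

3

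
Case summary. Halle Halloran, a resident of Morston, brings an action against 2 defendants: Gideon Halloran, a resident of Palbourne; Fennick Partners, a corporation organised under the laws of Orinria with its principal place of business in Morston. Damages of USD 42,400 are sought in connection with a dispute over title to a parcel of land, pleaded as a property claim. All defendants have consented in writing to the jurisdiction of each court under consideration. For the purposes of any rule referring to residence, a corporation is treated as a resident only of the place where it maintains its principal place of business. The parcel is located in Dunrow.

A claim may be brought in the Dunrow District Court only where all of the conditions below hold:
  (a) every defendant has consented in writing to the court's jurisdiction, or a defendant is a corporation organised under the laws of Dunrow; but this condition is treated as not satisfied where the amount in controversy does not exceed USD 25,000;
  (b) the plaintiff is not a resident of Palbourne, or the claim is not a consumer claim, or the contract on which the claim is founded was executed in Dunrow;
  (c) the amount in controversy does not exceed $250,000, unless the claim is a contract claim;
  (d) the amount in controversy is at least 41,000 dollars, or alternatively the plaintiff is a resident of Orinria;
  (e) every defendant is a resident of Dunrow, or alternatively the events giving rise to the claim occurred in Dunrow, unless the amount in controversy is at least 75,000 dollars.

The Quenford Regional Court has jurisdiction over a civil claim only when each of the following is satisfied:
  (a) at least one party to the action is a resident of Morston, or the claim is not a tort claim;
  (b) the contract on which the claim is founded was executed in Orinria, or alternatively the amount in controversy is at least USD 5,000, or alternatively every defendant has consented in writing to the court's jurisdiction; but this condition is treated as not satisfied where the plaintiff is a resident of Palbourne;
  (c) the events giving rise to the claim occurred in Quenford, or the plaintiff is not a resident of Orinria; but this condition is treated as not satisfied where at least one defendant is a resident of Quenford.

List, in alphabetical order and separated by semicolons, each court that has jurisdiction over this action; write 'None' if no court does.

The Dunrow District Court:
  (a) Every defendant has filed written consent — that alternative is enough. The carve-out does not apply: the amount in controversy is $42,400, above the $25,000 ceiling. Satisfied.
  (b) The plaintiff resides in Morston, which is not Palbourne, which satisfies one of the alternatives. Satisfied.
  (c) The amount in controversy is USD 42,400, within the 250,000 dollars ceiling. Met.
  (d) The amount in controversy is $42,400, which meets the $41,000 floor, so one alternative holds. Satisfied.
  (e) The operative events occurred in Dunrow — that alternative is enough. Condition met.
  → All conditions met; jurisdiction exists.
The Quenford Regional Court:
  (a) Halle Halloran resides in Morston, which satisfies one of the alternatives. Met.
  (b) The amount in controversy is 42,400 dollars, which meets the $5,000 floor, so this disjunct is met. The exception is not triggered, since the plaintiff resides in Morston, not Palbourne. Condition met.
  (c) The plaintiff resides in Morston, which is not Orinria, which satisfies one of the alternatives. The exception is not triggered, since no defendant resides in Quenford (they reside in Palbourne, Morston). Met.
  → Jurisdiction lies.

the Dunrow District Court; the Quenford Regional Court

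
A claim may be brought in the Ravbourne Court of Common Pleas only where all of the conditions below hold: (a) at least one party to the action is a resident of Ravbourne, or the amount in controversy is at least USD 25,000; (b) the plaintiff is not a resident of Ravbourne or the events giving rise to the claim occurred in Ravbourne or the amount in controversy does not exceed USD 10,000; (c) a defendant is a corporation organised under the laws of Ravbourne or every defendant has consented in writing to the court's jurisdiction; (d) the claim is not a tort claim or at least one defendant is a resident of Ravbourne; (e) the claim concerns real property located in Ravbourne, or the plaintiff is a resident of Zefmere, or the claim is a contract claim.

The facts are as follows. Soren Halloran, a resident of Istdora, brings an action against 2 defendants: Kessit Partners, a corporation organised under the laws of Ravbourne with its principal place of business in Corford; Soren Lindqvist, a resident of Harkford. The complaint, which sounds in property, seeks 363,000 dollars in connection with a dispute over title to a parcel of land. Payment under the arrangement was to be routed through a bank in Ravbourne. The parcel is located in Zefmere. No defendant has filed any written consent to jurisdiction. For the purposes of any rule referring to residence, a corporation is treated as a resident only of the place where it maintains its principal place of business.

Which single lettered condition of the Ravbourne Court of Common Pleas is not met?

The Ravbourne Court of Common Pleas:
  (a) The amount in controversy is 363,000 dollars, which meets the 25,000 dollars floor — that alternative is enough. Satisfied.
  (b) The plaintiff resides in Istdora, which is not Ravbourne, so this disjunct is met. Met.
  (c) Kessit Partners is organised under the laws of Ravbourne, so one alternative holds. Condition met.
  (d) The claim is a property claim, not a tort claim — that alternative is enough. Met.
  (e) The property lies in Zefmere, not Ravbourne; the plaintiff resides in Istdora, not Zefmere; the claim is a property claim, not a contract claim — every alternative fails. Fails.
Only condition (e) fails.

(e)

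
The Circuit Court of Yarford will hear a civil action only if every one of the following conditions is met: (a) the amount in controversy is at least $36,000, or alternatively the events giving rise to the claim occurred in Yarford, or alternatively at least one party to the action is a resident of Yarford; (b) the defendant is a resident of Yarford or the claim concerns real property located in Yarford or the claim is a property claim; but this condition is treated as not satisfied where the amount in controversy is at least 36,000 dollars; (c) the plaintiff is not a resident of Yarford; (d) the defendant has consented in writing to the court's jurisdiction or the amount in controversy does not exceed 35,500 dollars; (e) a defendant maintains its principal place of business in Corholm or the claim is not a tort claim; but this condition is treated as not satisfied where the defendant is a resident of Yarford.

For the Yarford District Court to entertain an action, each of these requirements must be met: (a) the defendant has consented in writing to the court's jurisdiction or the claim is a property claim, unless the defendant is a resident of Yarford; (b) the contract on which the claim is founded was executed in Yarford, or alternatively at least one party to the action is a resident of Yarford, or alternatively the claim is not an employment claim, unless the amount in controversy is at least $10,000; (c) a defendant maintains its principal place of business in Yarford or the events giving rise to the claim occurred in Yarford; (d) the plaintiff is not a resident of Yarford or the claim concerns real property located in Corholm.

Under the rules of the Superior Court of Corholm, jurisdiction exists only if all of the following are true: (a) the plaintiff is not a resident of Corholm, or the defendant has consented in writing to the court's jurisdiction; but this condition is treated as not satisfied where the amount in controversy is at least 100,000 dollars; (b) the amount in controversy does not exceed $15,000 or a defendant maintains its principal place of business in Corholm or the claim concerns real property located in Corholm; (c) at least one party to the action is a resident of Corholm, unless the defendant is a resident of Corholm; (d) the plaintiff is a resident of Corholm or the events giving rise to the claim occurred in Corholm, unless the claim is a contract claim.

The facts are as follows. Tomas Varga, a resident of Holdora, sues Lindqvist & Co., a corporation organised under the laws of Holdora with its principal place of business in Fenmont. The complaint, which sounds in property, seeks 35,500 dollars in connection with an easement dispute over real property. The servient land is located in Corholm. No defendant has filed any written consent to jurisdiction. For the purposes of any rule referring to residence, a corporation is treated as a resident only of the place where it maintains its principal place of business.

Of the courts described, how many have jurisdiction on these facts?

The Circuit Court of Yarford:
  (a) The amount in controversy is USD 35,500, below the $36,000 floor; the operative events occurred in Corholm, not Yarford; no party resides in Yarford — no alternative holds. Not satisfied.
  (b) The claim is a property claim, so one alternative holds. The carve-out does not apply: the amount in controversy is $35,500, below the USD 36,000 floor. Satisfied.
  (c) The plaintiff resides in Holdora, which is not Yarford. Satisfied.
  (d) The amount in controversy is $35,500, within the USD 35,500 ceiling — that alternative is enough. Met.
  (e) The claim is a property claim, not a tort claim — that alternative is enough. The exception is not triggered, since the defendant resides in Fenmont, not Yarford. Condition met.
  → No jurisdiction.
The Yarford District Court:
  (a) The claim is a property claim, so this disjunct is met. Satisfied.
  (b) The claim is a property claim, not an employment claim, so this disjunct is met. Satisfied.
  (c) The corporate defendant(s) have their principal place of business in Fenmont, not Yarford; the operative events occurred in Corholm, not Yarford — no alternative holds. Not met.
  (d) The plaintiff resides in Holdora, which is not Yarford — that alternative is enough. Satisfied.
  → The court lacks jurisdiction.
The Superior Court of Corholm:
  (a) The plaintiff resides in Holdora, which is not Corholm, so one alternative holds. The exception is not triggered, since the amount in controversy is 35,500 dollars, below the USD 100,000 floor. Met.
  (b) The property lies in Corholm — that alternative is enough. Met.
  (c) No party resides in Corholm. The proviso offers no rescue either, since the defendant resides in Fenmont, not Corholm. Fails.
  (d) The operative events occurred in Corholm, so this disjunct is met. Condition met.
  → No jurisdiction.
No court satisfies all of its conditions.

0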